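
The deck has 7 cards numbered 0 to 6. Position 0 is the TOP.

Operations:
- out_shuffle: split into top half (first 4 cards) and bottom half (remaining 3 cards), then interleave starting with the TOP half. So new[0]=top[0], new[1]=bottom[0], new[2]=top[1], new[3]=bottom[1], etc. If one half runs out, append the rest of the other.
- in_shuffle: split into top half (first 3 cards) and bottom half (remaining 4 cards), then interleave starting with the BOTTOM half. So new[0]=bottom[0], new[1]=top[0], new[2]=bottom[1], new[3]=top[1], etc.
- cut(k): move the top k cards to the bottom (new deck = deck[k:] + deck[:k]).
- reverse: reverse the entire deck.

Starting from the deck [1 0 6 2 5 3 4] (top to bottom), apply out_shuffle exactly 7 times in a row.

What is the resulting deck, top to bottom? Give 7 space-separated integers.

Answer: 1 5 0 3 6 4 2

Derivation:
After op 1 (out_shuffle): [1 5 0 3 6 4 2]
After op 2 (out_shuffle): [1 6 5 4 0 2 3]
After op 3 (out_shuffle): [1 0 6 2 5 3 4]
After op 4 (out_shuffle): [1 5 0 3 6 4 2]
After op 5 (out_shuffle): [1 6 5 4 0 2 3]
After op 6 (out_shuffle): [1 0 6 2 5 3 4]
After op 7 (out_shuffle): [1 5 0 3 6 4 2]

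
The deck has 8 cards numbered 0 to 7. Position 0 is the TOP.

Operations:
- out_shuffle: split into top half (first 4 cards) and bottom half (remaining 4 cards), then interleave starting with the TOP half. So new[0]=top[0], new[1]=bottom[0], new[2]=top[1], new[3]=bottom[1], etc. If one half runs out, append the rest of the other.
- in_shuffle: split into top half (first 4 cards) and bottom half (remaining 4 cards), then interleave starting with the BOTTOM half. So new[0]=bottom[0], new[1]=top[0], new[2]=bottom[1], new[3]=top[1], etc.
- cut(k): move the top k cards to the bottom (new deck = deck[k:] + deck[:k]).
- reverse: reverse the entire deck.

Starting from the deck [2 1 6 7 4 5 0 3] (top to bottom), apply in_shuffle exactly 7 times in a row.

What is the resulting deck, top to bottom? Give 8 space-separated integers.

Answer: 4 2 5 1 0 6 3 7

Derivation:
After op 1 (in_shuffle): [4 2 5 1 0 6 3 7]
After op 2 (in_shuffle): [0 4 6 2 3 5 7 1]
After op 3 (in_shuffle): [3 0 5 4 7 6 1 2]
After op 4 (in_shuffle): [7 3 6 0 1 5 2 4]
After op 5 (in_shuffle): [1 7 5 3 2 6 4 0]
After op 6 (in_shuffle): [2 1 6 7 4 5 0 3]
After op 7 (in_shuffle): [4 2 5 1 0 6 3 7]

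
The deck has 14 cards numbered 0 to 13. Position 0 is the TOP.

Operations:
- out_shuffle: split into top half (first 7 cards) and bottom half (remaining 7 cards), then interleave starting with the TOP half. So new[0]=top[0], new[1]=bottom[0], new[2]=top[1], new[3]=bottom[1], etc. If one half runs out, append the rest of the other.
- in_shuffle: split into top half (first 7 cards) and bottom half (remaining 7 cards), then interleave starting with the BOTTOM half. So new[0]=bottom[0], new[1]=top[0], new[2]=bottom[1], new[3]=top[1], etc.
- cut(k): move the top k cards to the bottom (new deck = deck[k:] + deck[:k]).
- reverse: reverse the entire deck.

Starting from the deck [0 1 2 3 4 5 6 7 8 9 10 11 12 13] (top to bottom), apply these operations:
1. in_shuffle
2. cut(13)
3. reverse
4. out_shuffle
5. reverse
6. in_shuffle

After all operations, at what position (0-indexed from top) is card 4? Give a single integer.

Answer: 0

Derivation:
After op 1 (in_shuffle): [7 0 8 1 9 2 10 3 11 4 12 5 13 6]
After op 2 (cut(13)): [6 7 0 8 1 9 2 10 3 11 4 12 5 13]
After op 3 (reverse): [13 5 12 4 11 3 10 2 9 1 8 0 7 6]
After op 4 (out_shuffle): [13 2 5 9 12 1 4 8 11 0 3 7 10 6]
After op 5 (reverse): [6 10 7 3 0 11 8 4 1 12 9 5 2 13]
After op 6 (in_shuffle): [4 6 1 10 12 7 9 3 5 0 2 11 13 8]
Card 4 is at position 0.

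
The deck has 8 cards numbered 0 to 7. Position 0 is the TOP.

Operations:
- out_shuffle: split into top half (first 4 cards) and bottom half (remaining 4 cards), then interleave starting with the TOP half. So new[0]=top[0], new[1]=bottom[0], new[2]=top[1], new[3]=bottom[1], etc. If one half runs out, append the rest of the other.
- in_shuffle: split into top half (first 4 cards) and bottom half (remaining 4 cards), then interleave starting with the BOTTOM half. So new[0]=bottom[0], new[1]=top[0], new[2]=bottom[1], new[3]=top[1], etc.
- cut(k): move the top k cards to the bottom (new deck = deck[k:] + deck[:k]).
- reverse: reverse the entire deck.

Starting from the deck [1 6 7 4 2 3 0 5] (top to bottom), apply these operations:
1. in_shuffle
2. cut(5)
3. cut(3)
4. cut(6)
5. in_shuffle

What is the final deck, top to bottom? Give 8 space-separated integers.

Answer: 3 5 6 4 0 2 7 1

Derivation:
After op 1 (in_shuffle): [2 1 3 6 0 7 5 4]
After op 2 (cut(5)): [7 5 4 2 1 3 6 0]
After op 3 (cut(3)): [2 1 3 6 0 7 5 4]
After op 4 (cut(6)): [5 4 2 1 3 6 0 7]
After op 5 (in_shuffle): [3 5 6 4 0 2 7 1]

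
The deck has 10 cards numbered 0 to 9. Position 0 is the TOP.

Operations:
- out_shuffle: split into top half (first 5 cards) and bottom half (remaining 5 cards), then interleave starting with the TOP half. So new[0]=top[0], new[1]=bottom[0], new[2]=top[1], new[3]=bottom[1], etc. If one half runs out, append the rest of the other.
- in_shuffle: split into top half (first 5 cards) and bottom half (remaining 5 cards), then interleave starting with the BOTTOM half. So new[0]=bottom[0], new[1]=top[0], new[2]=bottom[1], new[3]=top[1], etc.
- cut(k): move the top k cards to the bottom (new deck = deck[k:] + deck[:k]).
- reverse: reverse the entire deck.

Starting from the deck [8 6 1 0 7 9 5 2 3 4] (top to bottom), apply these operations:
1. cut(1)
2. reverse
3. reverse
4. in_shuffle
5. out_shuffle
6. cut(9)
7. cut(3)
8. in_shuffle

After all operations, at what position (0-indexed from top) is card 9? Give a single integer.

After op 1 (cut(1)): [6 1 0 7 9 5 2 3 4 8]
After op 2 (reverse): [8 4 3 2 5 9 7 0 1 6]
After op 3 (reverse): [6 1 0 7 9 5 2 3 4 8]
After op 4 (in_shuffle): [5 6 2 1 3 0 4 7 8 9]
After op 5 (out_shuffle): [5 0 6 4 2 7 1 8 3 9]
After op 6 (cut(9)): [9 5 0 6 4 2 7 1 8 3]
After op 7 (cut(3)): [6 4 2 7 1 8 3 9 5 0]
After op 8 (in_shuffle): [8 6 3 4 9 2 5 7 0 1]
Card 9 is at position 4.

Answer: 4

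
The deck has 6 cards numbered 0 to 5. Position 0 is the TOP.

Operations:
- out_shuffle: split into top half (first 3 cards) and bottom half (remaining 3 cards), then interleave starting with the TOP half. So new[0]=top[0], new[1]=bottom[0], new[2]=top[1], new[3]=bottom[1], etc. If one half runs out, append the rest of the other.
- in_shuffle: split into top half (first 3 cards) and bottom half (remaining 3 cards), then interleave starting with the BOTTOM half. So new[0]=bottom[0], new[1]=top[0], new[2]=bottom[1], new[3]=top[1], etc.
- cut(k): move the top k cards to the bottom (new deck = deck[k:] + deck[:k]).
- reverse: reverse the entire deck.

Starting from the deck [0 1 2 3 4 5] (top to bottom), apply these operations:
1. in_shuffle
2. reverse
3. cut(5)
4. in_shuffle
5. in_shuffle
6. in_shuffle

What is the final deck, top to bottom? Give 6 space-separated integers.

After op 1 (in_shuffle): [3 0 4 1 5 2]
After op 2 (reverse): [2 5 1 4 0 3]
After op 3 (cut(5)): [3 2 5 1 4 0]
After op 4 (in_shuffle): [1 3 4 2 0 5]
After op 5 (in_shuffle): [2 1 0 3 5 4]
After op 6 (in_shuffle): [3 2 5 1 4 0]

Answer: 3 2 5 1 4 0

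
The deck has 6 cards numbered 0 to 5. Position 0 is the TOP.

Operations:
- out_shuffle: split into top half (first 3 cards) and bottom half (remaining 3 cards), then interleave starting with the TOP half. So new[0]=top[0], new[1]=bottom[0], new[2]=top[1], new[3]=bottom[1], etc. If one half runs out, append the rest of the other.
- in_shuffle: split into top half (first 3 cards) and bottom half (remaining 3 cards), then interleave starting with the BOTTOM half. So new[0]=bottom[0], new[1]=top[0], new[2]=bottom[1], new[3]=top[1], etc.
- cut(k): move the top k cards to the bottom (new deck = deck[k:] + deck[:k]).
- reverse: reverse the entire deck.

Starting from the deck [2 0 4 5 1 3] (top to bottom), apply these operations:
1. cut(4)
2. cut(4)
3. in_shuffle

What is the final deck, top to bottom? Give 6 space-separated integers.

After op 1 (cut(4)): [1 3 2 0 4 5]
After op 2 (cut(4)): [4 5 1 3 2 0]
After op 3 (in_shuffle): [3 4 2 5 0 1]

Answer: 3 4 2 5 0 1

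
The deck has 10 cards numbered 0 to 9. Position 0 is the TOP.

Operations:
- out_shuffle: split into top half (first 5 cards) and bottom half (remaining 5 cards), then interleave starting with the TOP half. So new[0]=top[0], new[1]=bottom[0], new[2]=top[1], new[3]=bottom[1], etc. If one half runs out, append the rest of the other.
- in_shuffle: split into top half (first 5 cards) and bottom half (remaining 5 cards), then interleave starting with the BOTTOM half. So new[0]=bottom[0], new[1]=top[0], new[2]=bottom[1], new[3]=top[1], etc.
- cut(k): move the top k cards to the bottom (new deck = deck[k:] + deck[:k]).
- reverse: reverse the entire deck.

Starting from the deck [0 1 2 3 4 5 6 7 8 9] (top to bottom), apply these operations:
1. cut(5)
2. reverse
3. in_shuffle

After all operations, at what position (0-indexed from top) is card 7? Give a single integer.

After op 1 (cut(5)): [5 6 7 8 9 0 1 2 3 4]
After op 2 (reverse): [4 3 2 1 0 9 8 7 6 5]
After op 3 (in_shuffle): [9 4 8 3 7 2 6 1 5 0]
Card 7 is at position 4.

Answer: 4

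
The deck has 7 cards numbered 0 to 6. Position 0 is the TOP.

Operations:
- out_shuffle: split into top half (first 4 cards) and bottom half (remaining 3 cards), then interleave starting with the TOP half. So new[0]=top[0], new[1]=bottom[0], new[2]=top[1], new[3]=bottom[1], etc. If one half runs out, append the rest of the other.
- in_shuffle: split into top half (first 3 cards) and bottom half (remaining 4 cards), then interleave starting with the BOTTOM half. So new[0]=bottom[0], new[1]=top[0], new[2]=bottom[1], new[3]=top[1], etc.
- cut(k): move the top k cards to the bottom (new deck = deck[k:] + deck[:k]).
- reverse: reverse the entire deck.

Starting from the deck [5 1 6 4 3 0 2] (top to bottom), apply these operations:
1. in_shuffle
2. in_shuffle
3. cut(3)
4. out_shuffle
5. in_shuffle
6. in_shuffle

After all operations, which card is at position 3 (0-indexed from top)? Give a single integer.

After op 1 (in_shuffle): [4 5 3 1 0 6 2]
After op 2 (in_shuffle): [1 4 0 5 6 3 2]
After op 3 (cut(3)): [5 6 3 2 1 4 0]
After op 4 (out_shuffle): [5 1 6 4 3 0 2]
After op 5 (in_shuffle): [4 5 3 1 0 6 2]
After op 6 (in_shuffle): [1 4 0 5 6 3 2]
Position 3: card 5.

Answer: 5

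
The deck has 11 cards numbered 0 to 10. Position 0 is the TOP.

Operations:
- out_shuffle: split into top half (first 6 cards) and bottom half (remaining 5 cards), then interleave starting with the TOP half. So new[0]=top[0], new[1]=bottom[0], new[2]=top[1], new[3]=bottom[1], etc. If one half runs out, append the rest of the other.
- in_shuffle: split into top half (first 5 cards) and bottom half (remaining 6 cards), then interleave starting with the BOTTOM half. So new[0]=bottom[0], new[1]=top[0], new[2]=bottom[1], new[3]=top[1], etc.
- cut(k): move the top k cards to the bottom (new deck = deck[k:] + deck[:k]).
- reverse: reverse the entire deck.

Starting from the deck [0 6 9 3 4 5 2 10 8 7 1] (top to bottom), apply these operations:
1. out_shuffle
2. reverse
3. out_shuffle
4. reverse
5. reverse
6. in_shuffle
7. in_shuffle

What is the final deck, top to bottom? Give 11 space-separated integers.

After op 1 (out_shuffle): [0 2 6 10 9 8 3 7 4 1 5]
After op 2 (reverse): [5 1 4 7 3 8 9 10 6 2 0]
After op 3 (out_shuffle): [5 9 1 10 4 6 7 2 3 0 8]
After op 4 (reverse): [8 0 3 2 7 6 4 10 1 9 5]
After op 5 (reverse): [5 9 1 10 4 6 7 2 3 0 8]
After op 6 (in_shuffle): [6 5 7 9 2 1 3 10 0 4 8]
After op 7 (in_shuffle): [1 6 3 5 10 7 0 9 4 2 8]

Answer: 1 6 3 5 10 7 0 9 4 2 8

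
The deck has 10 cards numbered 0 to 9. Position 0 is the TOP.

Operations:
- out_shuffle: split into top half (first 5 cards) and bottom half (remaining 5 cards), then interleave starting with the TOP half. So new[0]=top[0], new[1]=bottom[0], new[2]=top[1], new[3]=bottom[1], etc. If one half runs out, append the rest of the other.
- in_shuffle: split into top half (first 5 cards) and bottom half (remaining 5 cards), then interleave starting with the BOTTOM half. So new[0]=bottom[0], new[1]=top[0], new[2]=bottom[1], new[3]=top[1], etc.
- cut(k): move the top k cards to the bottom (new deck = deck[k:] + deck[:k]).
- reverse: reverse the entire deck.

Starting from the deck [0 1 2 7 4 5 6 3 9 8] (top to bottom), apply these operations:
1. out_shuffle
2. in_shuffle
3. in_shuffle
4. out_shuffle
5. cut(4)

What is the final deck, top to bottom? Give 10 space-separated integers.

Answer: 4 5 0 2 6 9 1 7 3 8

Derivation:
After op 1 (out_shuffle): [0 5 1 6 2 3 7 9 4 8]
After op 2 (in_shuffle): [3 0 7 5 9 1 4 6 8 2]
After op 3 (in_shuffle): [1 3 4 0 6 7 8 5 2 9]
After op 4 (out_shuffle): [1 7 3 8 4 5 0 2 6 9]
After op 5 (cut(4)): [4 5 0 2 6 9 1 7 3 8]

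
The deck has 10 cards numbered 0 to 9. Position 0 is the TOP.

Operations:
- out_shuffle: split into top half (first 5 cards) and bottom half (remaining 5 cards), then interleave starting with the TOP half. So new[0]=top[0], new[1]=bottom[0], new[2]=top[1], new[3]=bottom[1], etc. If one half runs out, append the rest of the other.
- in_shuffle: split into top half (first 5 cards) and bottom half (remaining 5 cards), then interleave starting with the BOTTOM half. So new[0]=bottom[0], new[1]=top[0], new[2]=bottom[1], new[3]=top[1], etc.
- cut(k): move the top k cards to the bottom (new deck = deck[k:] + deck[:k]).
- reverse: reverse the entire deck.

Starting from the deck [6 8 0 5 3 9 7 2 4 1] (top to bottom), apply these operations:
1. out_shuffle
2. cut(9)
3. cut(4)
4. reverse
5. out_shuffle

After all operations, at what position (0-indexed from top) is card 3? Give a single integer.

Answer: 8

Derivation:
After op 1 (out_shuffle): [6 9 8 7 0 2 5 4 3 1]
After op 2 (cut(9)): [1 6 9 8 7 0 2 5 4 3]
After op 3 (cut(4)): [7 0 2 5 4 3 1 6 9 8]
After op 4 (reverse): [8 9 6 1 3 4 5 2 0 7]
After op 5 (out_shuffle): [8 4 9 5 6 2 1 0 3 7]
Card 3 is at position 8.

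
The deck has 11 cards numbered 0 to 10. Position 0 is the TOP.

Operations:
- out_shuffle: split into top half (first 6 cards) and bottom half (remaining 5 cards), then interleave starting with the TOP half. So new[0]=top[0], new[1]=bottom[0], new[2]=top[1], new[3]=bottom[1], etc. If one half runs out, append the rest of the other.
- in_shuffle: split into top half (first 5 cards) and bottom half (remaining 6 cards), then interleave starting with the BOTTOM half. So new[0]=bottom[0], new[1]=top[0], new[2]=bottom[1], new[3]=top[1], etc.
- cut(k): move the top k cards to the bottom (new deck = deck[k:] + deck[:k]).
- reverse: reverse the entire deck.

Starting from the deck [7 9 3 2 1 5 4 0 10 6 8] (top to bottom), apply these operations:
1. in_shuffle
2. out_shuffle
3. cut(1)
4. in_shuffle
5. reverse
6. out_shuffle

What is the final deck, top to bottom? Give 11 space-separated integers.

After op 1 (in_shuffle): [5 7 4 9 0 3 10 2 6 1 8]
After op 2 (out_shuffle): [5 10 7 2 4 6 9 1 0 8 3]
After op 3 (cut(1)): [10 7 2 4 6 9 1 0 8 3 5]
After op 4 (in_shuffle): [9 10 1 7 0 2 8 4 3 6 5]
After op 5 (reverse): [5 6 3 4 8 2 0 7 1 10 9]
After op 6 (out_shuffle): [5 0 6 7 3 1 4 10 8 9 2]

Answer: 5 0 6 7 3 1 4 10 8 9 2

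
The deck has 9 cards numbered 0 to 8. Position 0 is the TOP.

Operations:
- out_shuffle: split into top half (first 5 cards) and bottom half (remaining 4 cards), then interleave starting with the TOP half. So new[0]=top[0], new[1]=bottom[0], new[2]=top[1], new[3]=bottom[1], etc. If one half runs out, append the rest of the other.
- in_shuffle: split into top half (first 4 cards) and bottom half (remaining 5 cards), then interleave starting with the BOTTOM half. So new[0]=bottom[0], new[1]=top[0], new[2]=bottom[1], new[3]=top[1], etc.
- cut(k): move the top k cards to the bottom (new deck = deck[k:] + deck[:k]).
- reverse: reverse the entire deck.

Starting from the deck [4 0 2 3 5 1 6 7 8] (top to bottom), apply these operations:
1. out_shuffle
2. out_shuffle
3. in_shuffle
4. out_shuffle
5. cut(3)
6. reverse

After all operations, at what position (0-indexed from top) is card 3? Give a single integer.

Answer: 6

Derivation:
After op 1 (out_shuffle): [4 1 0 6 2 7 3 8 5]
After op 2 (out_shuffle): [4 7 1 3 0 8 6 5 2]
After op 3 (in_shuffle): [0 4 8 7 6 1 5 3 2]
After op 4 (out_shuffle): [0 1 4 5 8 3 7 2 6]
After op 5 (cut(3)): [5 8 3 7 2 6 0 1 4]
After op 6 (reverse): [4 1 0 6 2 7 3 8 5]
Card 3 is at position 6.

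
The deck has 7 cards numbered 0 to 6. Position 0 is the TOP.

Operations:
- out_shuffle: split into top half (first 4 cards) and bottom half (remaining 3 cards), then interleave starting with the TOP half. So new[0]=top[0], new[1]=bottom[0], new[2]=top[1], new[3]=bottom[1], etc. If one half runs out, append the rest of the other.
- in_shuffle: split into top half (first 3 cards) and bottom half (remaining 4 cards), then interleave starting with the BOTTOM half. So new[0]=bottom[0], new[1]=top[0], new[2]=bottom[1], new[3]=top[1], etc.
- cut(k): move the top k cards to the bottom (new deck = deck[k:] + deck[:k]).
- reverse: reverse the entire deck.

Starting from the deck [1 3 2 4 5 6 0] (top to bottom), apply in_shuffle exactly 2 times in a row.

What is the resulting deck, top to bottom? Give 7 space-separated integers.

Answer: 3 4 6 1 2 5 0

Derivation:
After op 1 (in_shuffle): [4 1 5 3 6 2 0]
After op 2 (in_shuffle): [3 4 6 1 2 5 0]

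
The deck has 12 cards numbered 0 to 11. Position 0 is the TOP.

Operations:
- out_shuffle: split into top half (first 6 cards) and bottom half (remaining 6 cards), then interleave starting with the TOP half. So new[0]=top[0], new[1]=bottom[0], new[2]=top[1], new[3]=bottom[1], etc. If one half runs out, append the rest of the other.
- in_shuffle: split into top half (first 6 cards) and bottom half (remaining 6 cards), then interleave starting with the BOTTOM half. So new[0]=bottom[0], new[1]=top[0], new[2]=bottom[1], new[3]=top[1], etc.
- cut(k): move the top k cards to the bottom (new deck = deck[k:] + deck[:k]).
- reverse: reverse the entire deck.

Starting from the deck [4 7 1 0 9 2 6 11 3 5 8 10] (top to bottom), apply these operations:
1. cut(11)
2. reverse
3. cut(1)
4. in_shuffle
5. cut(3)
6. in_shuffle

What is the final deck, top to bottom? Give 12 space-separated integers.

Answer: 2 3 8 7 9 11 0 4 5 6 1 10

Derivation:
After op 1 (cut(11)): [10 4 7 1 0 9 2 6 11 3 5 8]
After op 2 (reverse): [8 5 3 11 6 2 9 0 1 7 4 10]
After op 3 (cut(1)): [5 3 11 6 2 9 0 1 7 4 10 8]
After op 4 (in_shuffle): [0 5 1 3 7 11 4 6 10 2 8 9]
After op 5 (cut(3)): [3 7 11 4 6 10 2 8 9 0 5 1]
After op 6 (in_shuffle): [2 3 8 7 9 11 0 4 5 6 1 10]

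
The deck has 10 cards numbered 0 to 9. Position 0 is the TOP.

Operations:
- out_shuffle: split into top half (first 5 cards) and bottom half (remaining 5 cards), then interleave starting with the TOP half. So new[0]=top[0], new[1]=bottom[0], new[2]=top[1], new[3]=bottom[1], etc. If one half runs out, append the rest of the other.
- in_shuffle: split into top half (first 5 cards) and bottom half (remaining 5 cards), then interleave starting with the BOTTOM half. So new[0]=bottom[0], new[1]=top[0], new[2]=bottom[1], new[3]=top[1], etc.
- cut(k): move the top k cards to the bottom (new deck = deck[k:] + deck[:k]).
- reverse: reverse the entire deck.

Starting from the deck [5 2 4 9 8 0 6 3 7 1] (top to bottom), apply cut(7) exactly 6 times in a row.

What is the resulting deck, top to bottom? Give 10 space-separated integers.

After op 1 (cut(7)): [3 7 1 5 2 4 9 8 0 6]
After op 2 (cut(7)): [8 0 6 3 7 1 5 2 4 9]
After op 3 (cut(7)): [2 4 9 8 0 6 3 7 1 5]
After op 4 (cut(7)): [7 1 5 2 4 9 8 0 6 3]
After op 5 (cut(7)): [0 6 3 7 1 5 2 4 9 8]
After op 6 (cut(7)): [4 9 8 0 6 3 7 1 5 2]

Answer: 4 9 8 0 6 3 7 1 5 2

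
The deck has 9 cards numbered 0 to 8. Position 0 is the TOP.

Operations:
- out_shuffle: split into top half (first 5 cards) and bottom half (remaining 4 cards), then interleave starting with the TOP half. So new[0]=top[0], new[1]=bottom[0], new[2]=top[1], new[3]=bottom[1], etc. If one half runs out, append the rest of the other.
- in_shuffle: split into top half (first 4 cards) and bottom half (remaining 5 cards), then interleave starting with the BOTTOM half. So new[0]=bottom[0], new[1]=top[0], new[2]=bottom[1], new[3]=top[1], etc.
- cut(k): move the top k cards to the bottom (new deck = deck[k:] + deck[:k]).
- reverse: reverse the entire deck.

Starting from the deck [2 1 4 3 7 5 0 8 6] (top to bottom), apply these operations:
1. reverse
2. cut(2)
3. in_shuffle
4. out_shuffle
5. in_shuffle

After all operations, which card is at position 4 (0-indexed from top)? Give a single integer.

After op 1 (reverse): [6 8 0 5 7 3 4 1 2]
After op 2 (cut(2)): [0 5 7 3 4 1 2 6 8]
After op 3 (in_shuffle): [4 0 1 5 2 7 6 3 8]
After op 4 (out_shuffle): [4 7 0 6 1 3 5 8 2]
After op 5 (in_shuffle): [1 4 3 7 5 0 8 6 2]
Position 4: card 5.

Answer: 5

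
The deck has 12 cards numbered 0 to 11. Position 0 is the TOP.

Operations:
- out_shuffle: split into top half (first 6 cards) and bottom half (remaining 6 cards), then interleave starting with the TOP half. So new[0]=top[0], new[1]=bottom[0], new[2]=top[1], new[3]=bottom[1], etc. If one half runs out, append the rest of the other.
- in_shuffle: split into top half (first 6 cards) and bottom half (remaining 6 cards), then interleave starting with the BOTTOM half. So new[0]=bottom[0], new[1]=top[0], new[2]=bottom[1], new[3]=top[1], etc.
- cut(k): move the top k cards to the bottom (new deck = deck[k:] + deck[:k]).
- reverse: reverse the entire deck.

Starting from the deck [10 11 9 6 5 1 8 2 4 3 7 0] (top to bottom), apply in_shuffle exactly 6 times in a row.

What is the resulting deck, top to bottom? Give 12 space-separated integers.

Answer: 0 7 3 4 2 8 1 5 6 9 11 10

Derivation:
After op 1 (in_shuffle): [8 10 2 11 4 9 3 6 7 5 0 1]
After op 2 (in_shuffle): [3 8 6 10 7 2 5 11 0 4 1 9]
After op 3 (in_shuffle): [5 3 11 8 0 6 4 10 1 7 9 2]
After op 4 (in_shuffle): [4 5 10 3 1 11 7 8 9 0 2 6]
After op 5 (in_shuffle): [7 4 8 5 9 10 0 3 2 1 6 11]
After op 6 (in_shuffle): [0 7 3 4 2 8 1 5 6 9 11 10]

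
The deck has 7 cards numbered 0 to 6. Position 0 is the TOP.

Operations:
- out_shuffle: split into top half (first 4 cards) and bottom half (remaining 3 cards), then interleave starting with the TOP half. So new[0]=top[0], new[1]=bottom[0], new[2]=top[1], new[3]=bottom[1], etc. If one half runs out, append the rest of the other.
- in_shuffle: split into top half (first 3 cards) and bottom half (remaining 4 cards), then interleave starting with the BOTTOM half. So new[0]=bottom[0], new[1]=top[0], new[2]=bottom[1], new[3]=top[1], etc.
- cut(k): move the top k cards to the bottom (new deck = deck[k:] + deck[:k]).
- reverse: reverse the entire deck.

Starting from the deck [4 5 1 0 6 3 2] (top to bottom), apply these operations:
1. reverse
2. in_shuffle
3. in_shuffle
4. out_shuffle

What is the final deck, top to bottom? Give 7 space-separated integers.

After op 1 (reverse): [2 3 6 0 1 5 4]
After op 2 (in_shuffle): [0 2 1 3 5 6 4]
After op 3 (in_shuffle): [3 0 5 2 6 1 4]
After op 4 (out_shuffle): [3 6 0 1 5 4 2]

Answer: 3 6 0 1 5 4 2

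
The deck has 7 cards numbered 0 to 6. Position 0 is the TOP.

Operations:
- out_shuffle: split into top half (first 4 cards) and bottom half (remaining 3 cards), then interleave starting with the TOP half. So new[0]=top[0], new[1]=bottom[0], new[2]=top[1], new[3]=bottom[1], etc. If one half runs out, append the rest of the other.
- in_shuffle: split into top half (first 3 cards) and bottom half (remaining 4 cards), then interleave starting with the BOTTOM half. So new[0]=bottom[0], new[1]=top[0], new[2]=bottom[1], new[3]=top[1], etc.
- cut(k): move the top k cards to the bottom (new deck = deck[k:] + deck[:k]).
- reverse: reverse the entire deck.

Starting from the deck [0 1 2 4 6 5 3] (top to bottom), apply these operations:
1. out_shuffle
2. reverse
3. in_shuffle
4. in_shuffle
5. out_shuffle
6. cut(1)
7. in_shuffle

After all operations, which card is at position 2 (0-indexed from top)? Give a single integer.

After op 1 (out_shuffle): [0 6 1 5 2 3 4]
After op 2 (reverse): [4 3 2 5 1 6 0]
After op 3 (in_shuffle): [5 4 1 3 6 2 0]
After op 4 (in_shuffle): [3 5 6 4 2 1 0]
After op 5 (out_shuffle): [3 2 5 1 6 0 4]
After op 6 (cut(1)): [2 5 1 6 0 4 3]
After op 7 (in_shuffle): [6 2 0 5 4 1 3]
Position 2: card 0.

Answer: 0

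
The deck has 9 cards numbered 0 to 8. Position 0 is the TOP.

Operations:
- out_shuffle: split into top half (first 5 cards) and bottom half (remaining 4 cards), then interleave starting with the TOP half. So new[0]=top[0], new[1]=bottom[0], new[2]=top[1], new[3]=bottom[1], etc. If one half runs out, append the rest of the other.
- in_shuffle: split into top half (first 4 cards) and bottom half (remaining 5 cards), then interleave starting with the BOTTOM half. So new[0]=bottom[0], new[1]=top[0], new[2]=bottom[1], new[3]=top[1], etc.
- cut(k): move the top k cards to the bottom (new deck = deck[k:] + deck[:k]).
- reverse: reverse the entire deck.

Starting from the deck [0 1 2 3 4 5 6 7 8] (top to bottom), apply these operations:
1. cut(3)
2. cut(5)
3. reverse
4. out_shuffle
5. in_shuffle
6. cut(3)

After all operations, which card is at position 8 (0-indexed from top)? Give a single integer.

After op 1 (cut(3)): [3 4 5 6 7 8 0 1 2]
After op 2 (cut(5)): [8 0 1 2 3 4 5 6 7]
After op 3 (reverse): [7 6 5 4 3 2 1 0 8]
After op 4 (out_shuffle): [7 2 6 1 5 0 4 8 3]
After op 5 (in_shuffle): [5 7 0 2 4 6 8 1 3]
After op 6 (cut(3)): [2 4 6 8 1 3 5 7 0]
Position 8: card 0.

Answer: 0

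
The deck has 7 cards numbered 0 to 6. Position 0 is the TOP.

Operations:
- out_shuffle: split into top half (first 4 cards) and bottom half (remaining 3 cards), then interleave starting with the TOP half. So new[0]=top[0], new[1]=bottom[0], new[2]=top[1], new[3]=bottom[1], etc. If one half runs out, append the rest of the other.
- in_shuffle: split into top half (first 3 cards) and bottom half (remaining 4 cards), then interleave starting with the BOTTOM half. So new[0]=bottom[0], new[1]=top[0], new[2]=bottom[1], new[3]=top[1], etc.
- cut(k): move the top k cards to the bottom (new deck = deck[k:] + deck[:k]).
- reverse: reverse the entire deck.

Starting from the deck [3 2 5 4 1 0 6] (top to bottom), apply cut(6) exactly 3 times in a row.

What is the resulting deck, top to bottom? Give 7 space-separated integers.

After op 1 (cut(6)): [6 3 2 5 4 1 0]
After op 2 (cut(6)): [0 6 3 2 5 4 1]
After op 3 (cut(6)): [1 0 6 3 2 5 4]

Answer: 1 0 6 3 2 5 4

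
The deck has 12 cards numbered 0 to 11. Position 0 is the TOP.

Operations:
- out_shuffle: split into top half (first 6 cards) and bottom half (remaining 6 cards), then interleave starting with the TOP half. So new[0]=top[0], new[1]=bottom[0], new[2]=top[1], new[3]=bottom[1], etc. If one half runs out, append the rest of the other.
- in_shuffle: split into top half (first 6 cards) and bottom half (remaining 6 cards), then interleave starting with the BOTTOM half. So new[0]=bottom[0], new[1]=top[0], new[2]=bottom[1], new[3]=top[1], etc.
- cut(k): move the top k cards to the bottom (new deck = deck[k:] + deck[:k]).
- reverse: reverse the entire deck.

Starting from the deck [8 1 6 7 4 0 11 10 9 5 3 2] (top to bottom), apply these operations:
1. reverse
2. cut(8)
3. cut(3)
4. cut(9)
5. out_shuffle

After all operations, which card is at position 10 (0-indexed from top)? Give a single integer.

Answer: 3

Derivation:
After op 1 (reverse): [2 3 5 9 10 11 0 4 7 6 1 8]
After op 2 (cut(8)): [7 6 1 8 2 3 5 9 10 11 0 4]
After op 3 (cut(3)): [8 2 3 5 9 10 11 0 4 7 6 1]
After op 4 (cut(9)): [7 6 1 8 2 3 5 9 10 11 0 4]
After op 5 (out_shuffle): [7 5 6 9 1 10 8 11 2 0 3 4]
Position 10: card 3.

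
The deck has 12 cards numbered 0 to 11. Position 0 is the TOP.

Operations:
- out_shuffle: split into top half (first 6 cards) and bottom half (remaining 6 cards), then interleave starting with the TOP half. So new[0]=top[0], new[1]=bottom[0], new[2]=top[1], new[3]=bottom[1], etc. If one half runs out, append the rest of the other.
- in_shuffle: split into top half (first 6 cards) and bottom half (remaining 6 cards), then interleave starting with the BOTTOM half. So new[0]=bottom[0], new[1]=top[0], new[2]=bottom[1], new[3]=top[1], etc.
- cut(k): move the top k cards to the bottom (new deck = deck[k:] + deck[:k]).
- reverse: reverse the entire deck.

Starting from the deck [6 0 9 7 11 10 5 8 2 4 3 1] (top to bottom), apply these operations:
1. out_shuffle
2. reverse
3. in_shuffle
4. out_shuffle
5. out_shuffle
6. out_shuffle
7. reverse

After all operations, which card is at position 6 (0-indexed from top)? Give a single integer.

After op 1 (out_shuffle): [6 5 0 8 9 2 7 4 11 3 10 1]
After op 2 (reverse): [1 10 3 11 4 7 2 9 8 0 5 6]
After op 3 (in_shuffle): [2 1 9 10 8 3 0 11 5 4 6 7]
After op 4 (out_shuffle): [2 0 1 11 9 5 10 4 8 6 3 7]
After op 5 (out_shuffle): [2 10 0 4 1 8 11 6 9 3 5 7]
After op 6 (out_shuffle): [2 11 10 6 0 9 4 3 1 5 8 7]
After op 7 (reverse): [7 8 5 1 3 4 9 0 6 10 11 2]
Position 6: card 9.

Answer: 9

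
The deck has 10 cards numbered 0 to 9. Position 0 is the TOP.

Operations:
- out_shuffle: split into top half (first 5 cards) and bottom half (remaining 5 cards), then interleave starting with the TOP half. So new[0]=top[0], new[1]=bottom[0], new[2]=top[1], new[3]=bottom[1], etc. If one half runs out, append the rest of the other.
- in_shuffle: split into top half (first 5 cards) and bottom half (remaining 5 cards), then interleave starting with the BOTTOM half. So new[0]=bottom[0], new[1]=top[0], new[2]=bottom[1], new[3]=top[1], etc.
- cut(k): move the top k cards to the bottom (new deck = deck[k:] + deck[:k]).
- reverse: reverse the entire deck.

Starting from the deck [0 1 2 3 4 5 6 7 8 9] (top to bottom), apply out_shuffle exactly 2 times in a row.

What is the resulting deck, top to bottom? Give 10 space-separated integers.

After op 1 (out_shuffle): [0 5 1 6 2 7 3 8 4 9]
After op 2 (out_shuffle): [0 7 5 3 1 8 6 4 2 9]

Answer: 0 7 5 3 1 8 6 4 2 9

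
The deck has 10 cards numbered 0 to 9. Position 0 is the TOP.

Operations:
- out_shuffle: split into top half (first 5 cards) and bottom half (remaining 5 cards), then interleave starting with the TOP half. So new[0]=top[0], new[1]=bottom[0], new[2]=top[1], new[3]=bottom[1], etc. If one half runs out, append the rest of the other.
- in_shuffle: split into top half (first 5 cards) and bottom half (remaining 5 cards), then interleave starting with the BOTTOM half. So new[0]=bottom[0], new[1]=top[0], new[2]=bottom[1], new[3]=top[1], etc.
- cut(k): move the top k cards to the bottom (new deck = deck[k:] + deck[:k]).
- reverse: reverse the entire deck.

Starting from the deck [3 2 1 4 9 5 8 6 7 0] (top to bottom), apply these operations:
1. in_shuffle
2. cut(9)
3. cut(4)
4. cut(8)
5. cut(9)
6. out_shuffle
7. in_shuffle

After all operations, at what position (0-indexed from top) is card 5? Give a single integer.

After op 1 (in_shuffle): [5 3 8 2 6 1 7 4 0 9]
After op 2 (cut(9)): [9 5 3 8 2 6 1 7 4 0]
After op 3 (cut(4)): [2 6 1 7 4 0 9 5 3 8]
After op 4 (cut(8)): [3 8 2 6 1 7 4 0 9 5]
After op 5 (cut(9)): [5 3 8 2 6 1 7 4 0 9]
After op 6 (out_shuffle): [5 1 3 7 8 4 2 0 6 9]
After op 7 (in_shuffle): [4 5 2 1 0 3 6 7 9 8]
Card 5 is at position 1.

Answer: 1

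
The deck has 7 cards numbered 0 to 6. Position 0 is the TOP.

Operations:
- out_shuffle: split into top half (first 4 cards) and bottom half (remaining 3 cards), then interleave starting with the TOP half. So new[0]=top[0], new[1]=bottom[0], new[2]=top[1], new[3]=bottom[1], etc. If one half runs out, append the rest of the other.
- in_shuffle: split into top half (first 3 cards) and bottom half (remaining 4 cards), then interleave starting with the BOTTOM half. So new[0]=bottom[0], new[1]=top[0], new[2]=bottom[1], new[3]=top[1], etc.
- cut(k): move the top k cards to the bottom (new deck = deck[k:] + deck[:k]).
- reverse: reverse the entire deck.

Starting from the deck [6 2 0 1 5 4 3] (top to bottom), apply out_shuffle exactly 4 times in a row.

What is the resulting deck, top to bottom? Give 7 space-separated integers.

After op 1 (out_shuffle): [6 5 2 4 0 3 1]
After op 2 (out_shuffle): [6 0 5 3 2 1 4]
After op 3 (out_shuffle): [6 2 0 1 5 4 3]
After op 4 (out_shuffle): [6 5 2 4 0 3 1]

Answer: 6 5 2 4 0 3 1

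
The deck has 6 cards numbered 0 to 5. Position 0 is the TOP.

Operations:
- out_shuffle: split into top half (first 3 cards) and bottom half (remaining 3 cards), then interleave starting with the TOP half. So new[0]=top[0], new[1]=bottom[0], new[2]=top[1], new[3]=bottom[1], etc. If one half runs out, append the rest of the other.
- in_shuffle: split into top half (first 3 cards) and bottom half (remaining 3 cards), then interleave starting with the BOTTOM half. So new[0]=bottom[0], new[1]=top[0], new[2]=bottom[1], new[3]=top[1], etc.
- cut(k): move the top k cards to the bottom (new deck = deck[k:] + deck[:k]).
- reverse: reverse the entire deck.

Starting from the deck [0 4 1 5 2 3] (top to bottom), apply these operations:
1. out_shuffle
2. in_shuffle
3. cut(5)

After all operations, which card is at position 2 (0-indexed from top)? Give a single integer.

Answer: 0

Derivation:
After op 1 (out_shuffle): [0 5 4 2 1 3]
After op 2 (in_shuffle): [2 0 1 5 3 4]
After op 3 (cut(5)): [4 2 0 1 5 3]
Position 2: card 0.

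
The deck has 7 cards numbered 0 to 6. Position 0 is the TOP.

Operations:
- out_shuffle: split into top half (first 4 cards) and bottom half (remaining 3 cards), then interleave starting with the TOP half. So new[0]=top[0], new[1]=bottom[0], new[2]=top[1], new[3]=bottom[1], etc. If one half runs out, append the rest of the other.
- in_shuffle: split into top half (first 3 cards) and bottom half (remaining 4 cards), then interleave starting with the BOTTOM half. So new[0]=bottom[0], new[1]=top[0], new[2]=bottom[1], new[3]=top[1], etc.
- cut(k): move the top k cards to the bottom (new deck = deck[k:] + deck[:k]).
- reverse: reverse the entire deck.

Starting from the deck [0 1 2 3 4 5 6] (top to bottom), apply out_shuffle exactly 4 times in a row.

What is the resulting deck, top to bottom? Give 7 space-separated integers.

After op 1 (out_shuffle): [0 4 1 5 2 6 3]
After op 2 (out_shuffle): [0 2 4 6 1 3 5]
After op 3 (out_shuffle): [0 1 2 3 4 5 6]
After op 4 (out_shuffle): [0 4 1 5 2 6 3]

Answer: 0 4 1 5 2 6 3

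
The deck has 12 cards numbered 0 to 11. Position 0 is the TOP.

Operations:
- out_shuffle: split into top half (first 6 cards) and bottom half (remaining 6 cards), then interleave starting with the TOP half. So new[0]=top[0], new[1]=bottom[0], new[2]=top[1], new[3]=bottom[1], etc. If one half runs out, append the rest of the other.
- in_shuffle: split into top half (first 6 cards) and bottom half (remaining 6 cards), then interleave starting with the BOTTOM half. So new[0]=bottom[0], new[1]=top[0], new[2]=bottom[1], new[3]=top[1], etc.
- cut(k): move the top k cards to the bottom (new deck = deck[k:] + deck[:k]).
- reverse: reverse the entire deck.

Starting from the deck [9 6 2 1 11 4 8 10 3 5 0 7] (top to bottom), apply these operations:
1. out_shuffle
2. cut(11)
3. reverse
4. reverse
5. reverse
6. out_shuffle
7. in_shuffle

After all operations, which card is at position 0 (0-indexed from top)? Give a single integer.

After op 1 (out_shuffle): [9 8 6 10 2 3 1 5 11 0 4 7]
After op 2 (cut(11)): [7 9 8 6 10 2 3 1 5 11 0 4]
After op 3 (reverse): [4 0 11 5 1 3 2 10 6 8 9 7]
After op 4 (reverse): [7 9 8 6 10 2 3 1 5 11 0 4]
After op 5 (reverse): [4 0 11 5 1 3 2 10 6 8 9 7]
After op 6 (out_shuffle): [4 2 0 10 11 6 5 8 1 9 3 7]
After op 7 (in_shuffle): [5 4 8 2 1 0 9 10 3 11 7 6]
Position 0: card 5.

Answer: 5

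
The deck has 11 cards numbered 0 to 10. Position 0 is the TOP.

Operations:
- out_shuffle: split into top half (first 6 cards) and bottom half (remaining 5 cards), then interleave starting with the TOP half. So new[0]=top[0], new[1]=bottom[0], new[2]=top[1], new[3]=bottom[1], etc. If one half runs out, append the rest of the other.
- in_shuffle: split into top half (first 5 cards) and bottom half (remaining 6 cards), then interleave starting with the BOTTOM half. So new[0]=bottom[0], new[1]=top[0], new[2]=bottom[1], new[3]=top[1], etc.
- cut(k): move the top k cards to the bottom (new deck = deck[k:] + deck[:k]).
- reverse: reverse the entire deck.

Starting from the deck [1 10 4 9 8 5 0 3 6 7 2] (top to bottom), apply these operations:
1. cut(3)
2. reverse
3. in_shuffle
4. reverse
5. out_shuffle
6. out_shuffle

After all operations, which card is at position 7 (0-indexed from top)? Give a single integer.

Answer: 6

Derivation:
After op 1 (cut(3)): [9 8 5 0 3 6 7 2 1 10 4]
After op 2 (reverse): [4 10 1 2 7 6 3 0 5 8 9]
After op 3 (in_shuffle): [6 4 3 10 0 1 5 2 8 7 9]
After op 4 (reverse): [9 7 8 2 5 1 0 10 3 4 6]
After op 5 (out_shuffle): [9 0 7 10 8 3 2 4 5 6 1]
After op 6 (out_shuffle): [9 2 0 4 7 5 10 6 8 1 3]
Position 7: card 6.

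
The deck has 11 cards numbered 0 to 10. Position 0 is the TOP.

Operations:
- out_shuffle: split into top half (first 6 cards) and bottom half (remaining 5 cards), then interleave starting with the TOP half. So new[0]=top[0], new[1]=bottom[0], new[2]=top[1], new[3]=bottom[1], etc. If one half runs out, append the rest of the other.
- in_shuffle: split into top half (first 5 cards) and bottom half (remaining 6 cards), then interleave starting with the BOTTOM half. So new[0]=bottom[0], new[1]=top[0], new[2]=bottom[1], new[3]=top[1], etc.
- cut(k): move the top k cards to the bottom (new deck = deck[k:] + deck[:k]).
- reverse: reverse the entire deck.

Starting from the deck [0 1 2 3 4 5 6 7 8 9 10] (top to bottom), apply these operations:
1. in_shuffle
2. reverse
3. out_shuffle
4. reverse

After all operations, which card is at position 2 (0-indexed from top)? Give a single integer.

After op 1 (in_shuffle): [5 0 6 1 7 2 8 3 9 4 10]
After op 2 (reverse): [10 4 9 3 8 2 7 1 6 0 5]
After op 3 (out_shuffle): [10 7 4 1 9 6 3 0 8 5 2]
After op 4 (reverse): [2 5 8 0 3 6 9 1 4 7 10]
Position 2: card 8.

Answer: 8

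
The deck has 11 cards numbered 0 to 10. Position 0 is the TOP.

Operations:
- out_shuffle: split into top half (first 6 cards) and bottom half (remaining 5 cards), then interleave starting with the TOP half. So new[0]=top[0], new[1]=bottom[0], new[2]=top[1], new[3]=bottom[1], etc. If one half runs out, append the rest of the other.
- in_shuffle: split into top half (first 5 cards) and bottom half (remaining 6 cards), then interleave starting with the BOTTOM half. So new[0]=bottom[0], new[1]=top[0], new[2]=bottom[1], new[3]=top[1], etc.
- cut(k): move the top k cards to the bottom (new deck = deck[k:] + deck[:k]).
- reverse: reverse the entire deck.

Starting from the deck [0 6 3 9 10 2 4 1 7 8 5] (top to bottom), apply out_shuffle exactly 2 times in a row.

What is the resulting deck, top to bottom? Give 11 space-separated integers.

After op 1 (out_shuffle): [0 4 6 1 3 7 9 8 10 5 2]
After op 2 (out_shuffle): [0 9 4 8 6 10 1 5 3 2 7]

Answer: 0 9 4 8 6 10 1 5 3 2 7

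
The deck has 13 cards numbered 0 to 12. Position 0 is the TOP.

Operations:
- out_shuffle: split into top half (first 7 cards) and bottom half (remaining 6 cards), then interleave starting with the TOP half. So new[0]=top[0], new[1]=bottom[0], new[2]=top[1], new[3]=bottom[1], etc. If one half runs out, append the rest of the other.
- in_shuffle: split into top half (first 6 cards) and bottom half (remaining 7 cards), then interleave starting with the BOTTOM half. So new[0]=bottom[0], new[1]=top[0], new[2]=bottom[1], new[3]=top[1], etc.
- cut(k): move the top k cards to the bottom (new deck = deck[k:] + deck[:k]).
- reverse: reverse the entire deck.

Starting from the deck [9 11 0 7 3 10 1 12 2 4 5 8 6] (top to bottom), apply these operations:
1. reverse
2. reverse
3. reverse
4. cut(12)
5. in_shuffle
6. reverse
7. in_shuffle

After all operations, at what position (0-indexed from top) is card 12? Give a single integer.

After op 1 (reverse): [6 8 5 4 2 12 1 10 3 7 0 11 9]
After op 2 (reverse): [9 11 0 7 3 10 1 12 2 4 5 8 6]
After op 3 (reverse): [6 8 5 4 2 12 1 10 3 7 0 11 9]
After op 4 (cut(12)): [9 6 8 5 4 2 12 1 10 3 7 0 11]
After op 5 (in_shuffle): [12 9 1 6 10 8 3 5 7 4 0 2 11]
After op 6 (reverse): [11 2 0 4 7 5 3 8 10 6 1 9 12]
After op 7 (in_shuffle): [3 11 8 2 10 0 6 4 1 7 9 5 12]
Card 12 is at position 12.

Answer: 12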